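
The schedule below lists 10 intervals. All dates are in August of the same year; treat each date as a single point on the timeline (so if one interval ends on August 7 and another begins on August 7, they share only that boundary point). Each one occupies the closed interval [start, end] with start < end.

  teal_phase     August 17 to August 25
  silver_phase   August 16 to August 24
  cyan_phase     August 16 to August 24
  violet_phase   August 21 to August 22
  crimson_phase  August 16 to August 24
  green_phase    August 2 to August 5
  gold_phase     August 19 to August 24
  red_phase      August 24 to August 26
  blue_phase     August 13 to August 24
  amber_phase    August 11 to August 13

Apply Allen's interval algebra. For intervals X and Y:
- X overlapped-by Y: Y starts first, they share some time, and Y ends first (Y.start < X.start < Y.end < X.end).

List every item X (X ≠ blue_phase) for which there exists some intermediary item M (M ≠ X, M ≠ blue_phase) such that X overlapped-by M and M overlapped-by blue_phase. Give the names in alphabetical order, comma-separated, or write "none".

Target blue_phase = [August 13, August 24].
Intermediaries M with M overlapped-by blue_phase: teal_phase.
Via teal_phase — items with X overlapped-by teal_phase: red_phase.
Union: red_phase.

red_phase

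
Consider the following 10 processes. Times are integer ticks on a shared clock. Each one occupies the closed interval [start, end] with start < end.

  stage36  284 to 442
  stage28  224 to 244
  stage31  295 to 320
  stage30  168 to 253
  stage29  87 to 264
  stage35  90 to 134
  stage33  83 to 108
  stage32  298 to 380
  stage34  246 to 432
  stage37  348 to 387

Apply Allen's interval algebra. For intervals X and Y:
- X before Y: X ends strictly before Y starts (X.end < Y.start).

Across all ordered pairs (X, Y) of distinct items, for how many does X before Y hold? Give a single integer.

Checking all 90 ordered pairs for relation 'before'; matching pairs in alphabetical order:
(stage28, stage31): stage28 before stage31 ✓
(stage28, stage32): stage28 before stage32 ✓
(stage28, stage34): stage28 before stage34 ✓
(stage28, stage36): stage28 before stage36 ✓
(stage28, stage37): stage28 before stage37 ✓
(stage29, stage31): stage29 before stage31 ✓
(stage29, stage32): stage29 before stage32 ✓
(stage29, stage36): stage29 before stage36 ✓
(stage29, stage37): stage29 before stage37 ✓
(stage30, stage31): stage30 before stage31 ✓
(stage30, stage32): stage30 before stage32 ✓
(stage30, stage36): stage30 before stage36 ✓
(stage30, stage37): stage30 before stage37 ✓
(stage31, stage37): stage31 before stage37 ✓
(stage33, stage28): stage33 before stage28 ✓
(stage33, stage30): stage33 before stage30 ✓
(stage33, stage31): stage33 before stage31 ✓
(stage33, stage32): stage33 before stage32 ✓
(stage33, stage34): stage33 before stage34 ✓
(stage33, stage36): stage33 before stage36 ✓
(stage33, stage37): stage33 before stage37 ✓
(stage35, stage28): stage35 before stage28 ✓
(stage35, stage30): stage35 before stage30 ✓
(stage35, stage31): stage35 before stage31 ✓
... plus 4 further pairs not listed.
Count: 28.

28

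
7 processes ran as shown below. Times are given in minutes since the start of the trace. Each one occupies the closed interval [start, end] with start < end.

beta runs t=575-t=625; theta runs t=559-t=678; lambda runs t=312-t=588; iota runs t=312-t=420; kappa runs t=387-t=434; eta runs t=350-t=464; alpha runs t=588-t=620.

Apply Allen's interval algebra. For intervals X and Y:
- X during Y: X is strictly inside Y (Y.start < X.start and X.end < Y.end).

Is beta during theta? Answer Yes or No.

Yes

beta = [t=575, t=625], theta = [t=559, t=678].
Actual relation of beta to theta: during.
Asked whether 'during' holds → Yes.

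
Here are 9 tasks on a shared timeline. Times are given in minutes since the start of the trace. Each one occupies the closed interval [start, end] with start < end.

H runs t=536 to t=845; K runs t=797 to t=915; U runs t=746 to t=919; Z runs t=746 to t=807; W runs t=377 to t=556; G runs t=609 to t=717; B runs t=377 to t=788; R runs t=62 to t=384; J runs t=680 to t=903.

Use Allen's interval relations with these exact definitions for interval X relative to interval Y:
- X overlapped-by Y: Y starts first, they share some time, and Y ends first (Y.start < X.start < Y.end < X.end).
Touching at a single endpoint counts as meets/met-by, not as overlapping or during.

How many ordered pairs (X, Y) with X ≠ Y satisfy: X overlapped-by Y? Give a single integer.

Checking all 72 ordered pairs for relation 'overlapped-by'; matching pairs in alphabetical order:
(B, R): B overlapped-by R ✓
(H, B): H overlapped-by B ✓
(H, W): H overlapped-by W ✓
(J, B): J overlapped-by B ✓
(J, G): J overlapped-by G ✓
(J, H): J overlapped-by H ✓
(K, H): K overlapped-by H ✓
(K, J): K overlapped-by J ✓
(K, Z): K overlapped-by Z ✓
(U, B): U overlapped-by B ✓
(U, H): U overlapped-by H ✓
(U, J): U overlapped-by J ✓
(W, R): W overlapped-by R ✓
(Z, B): Z overlapped-by B ✓
Count: 14.

14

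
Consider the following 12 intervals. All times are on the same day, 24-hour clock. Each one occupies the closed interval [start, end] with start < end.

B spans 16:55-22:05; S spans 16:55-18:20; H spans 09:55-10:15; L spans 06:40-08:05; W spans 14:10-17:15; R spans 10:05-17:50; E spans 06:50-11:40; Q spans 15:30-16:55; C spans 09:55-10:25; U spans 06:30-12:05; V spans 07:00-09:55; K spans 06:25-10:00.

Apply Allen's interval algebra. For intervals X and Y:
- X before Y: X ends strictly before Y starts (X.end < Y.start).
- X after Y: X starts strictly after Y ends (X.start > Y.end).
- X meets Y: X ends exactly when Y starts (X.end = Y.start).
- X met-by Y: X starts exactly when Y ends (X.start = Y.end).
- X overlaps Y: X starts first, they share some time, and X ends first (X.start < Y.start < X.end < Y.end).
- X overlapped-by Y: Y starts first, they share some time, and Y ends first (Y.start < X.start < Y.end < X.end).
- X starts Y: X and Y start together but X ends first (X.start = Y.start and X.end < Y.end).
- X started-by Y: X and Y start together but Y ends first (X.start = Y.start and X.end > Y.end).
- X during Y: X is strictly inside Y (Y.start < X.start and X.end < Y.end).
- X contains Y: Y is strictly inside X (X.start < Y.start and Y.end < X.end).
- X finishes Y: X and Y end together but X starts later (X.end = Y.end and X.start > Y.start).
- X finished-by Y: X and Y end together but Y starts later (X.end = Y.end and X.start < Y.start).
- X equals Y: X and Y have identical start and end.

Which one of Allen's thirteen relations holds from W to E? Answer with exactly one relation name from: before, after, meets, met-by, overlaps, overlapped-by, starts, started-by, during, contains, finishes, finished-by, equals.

W = [14:10, 17:15]; E = [06:50, 11:40].
Compare endpoints: W.start > E.start, W.start > E.end, W.end > E.start, W.end > E.end.
That pattern is 'after'.

after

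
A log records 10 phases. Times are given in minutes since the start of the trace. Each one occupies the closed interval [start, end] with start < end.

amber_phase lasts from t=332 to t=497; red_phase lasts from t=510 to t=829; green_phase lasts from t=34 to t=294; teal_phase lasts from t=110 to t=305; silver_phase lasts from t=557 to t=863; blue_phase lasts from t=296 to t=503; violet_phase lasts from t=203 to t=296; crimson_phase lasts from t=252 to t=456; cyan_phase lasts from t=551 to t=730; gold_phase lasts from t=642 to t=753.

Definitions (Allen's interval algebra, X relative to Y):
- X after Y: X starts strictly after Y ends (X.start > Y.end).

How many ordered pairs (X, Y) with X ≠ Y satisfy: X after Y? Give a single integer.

28

Checking all 90 ordered pairs for relation 'after'; matching pairs in alphabetical order:
(amber_phase, green_phase): amber_phase after green_phase ✓
(amber_phase, teal_phase): amber_phase after teal_phase ✓
(amber_phase, violet_phase): amber_phase after violet_phase ✓
(blue_phase, green_phase): blue_phase after green_phase ✓
(cyan_phase, amber_phase): cyan_phase after amber_phase ✓
(cyan_phase, blue_phase): cyan_phase after blue_phase ✓
(cyan_phase, crimson_phase): cyan_phase after crimson_phase ✓
(cyan_phase, green_phase): cyan_phase after green_phase ✓
(cyan_phase, teal_phase): cyan_phase after teal_phase ✓
(cyan_phase, violet_phase): cyan_phase after violet_phase ✓
(gold_phase, amber_phase): gold_phase after amber_phase ✓
(gold_phase, blue_phase): gold_phase after blue_phase ✓
(gold_phase, crimson_phase): gold_phase after crimson_phase ✓
(gold_phase, green_phase): gold_phase after green_phase ✓
(gold_phase, teal_phase): gold_phase after teal_phase ✓
(gold_phase, violet_phase): gold_phase after violet_phase ✓
(red_phase, amber_phase): red_phase after amber_phase ✓
(red_phase, blue_phase): red_phase after blue_phase ✓
(red_phase, crimson_phase): red_phase after crimson_phase ✓
(red_phase, green_phase): red_phase after green_phase ✓
(red_phase, teal_phase): red_phase after teal_phase ✓
(red_phase, violet_phase): red_phase after violet_phase ✓
(silver_phase, amber_phase): silver_phase after amber_phase ✓
(silver_phase, blue_phase): silver_phase after blue_phase ✓
... plus 4 further pairs not listed.
Count: 28.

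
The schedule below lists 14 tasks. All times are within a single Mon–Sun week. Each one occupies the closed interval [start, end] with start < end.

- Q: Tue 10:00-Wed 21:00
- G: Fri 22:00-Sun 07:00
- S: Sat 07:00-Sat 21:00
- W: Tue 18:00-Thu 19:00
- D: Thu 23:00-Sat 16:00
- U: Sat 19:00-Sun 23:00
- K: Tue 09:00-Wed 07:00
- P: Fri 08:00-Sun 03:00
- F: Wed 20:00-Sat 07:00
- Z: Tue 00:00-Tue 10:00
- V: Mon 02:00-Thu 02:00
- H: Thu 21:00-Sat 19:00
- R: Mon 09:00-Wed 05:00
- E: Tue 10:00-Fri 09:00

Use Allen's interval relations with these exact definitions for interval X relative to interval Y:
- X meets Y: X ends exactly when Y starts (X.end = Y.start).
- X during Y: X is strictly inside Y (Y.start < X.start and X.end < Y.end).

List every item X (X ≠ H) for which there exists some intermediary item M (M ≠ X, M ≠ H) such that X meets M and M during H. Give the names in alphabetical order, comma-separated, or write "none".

none

Target H = [Thu 21:00, Sat 19:00].
Intermediaries M with M during H: D.
Via D — items with X meets D: none.
Union: none.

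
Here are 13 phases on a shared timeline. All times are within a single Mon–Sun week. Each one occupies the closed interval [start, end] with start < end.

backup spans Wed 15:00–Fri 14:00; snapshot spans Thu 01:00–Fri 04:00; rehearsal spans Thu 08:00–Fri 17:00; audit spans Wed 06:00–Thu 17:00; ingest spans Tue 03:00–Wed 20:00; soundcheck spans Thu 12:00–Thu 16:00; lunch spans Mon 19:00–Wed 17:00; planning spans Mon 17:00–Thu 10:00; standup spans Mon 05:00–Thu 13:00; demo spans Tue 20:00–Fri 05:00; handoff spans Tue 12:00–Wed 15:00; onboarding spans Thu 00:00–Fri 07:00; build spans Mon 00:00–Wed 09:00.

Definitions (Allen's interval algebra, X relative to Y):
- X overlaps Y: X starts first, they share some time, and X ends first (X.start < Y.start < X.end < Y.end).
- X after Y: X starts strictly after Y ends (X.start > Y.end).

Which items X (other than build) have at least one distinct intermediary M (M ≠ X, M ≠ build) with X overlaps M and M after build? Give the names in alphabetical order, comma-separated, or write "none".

Target build = [Mon 00:00, Wed 09:00].
Intermediaries M with M after build: backup, onboarding, rehearsal, snapshot, soundcheck.
Via backup — items with X overlaps backup: audit, demo, ingest, lunch, planning, standup.
Via onboarding — items with X overlaps onboarding: audit, demo, planning, standup.
Via rehearsal — items with X overlaps rehearsal: audit, backup, demo, onboarding, planning, snapshot, standup.
Via snapshot — items with X overlaps snapshot: audit, planning, standup.
Via soundcheck — items with X overlaps soundcheck: standup.
Union: audit, backup, demo, ingest, lunch, onboarding, planning, snapshot, standup.

audit, backup, demo, ingest, lunch, onboarding, planning, snapshot, standup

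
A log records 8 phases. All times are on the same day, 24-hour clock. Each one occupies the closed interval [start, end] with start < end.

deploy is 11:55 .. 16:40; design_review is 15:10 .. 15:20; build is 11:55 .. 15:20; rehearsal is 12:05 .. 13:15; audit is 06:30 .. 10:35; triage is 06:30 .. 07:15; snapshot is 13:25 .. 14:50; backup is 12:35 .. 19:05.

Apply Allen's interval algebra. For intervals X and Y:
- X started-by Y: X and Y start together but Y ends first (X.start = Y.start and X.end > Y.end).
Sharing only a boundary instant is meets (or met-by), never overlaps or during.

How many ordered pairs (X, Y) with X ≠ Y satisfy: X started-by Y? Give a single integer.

Checking all 56 ordered pairs for relation 'started-by'; matching pairs in alphabetical order:
(audit, triage): audit started-by triage ✓
(deploy, build): deploy started-by build ✓
Count: 2.

2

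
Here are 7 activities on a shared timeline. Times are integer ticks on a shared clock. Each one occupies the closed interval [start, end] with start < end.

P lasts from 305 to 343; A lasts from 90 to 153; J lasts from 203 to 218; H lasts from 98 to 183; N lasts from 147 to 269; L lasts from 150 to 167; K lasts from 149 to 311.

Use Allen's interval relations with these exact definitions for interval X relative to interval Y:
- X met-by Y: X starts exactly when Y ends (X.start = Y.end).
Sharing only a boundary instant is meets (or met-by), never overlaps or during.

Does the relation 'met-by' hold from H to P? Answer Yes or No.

H = [98, 183], P = [305, 343].
Actual relation of H to P: before.
Asked whether 'met-by' holds → No.

No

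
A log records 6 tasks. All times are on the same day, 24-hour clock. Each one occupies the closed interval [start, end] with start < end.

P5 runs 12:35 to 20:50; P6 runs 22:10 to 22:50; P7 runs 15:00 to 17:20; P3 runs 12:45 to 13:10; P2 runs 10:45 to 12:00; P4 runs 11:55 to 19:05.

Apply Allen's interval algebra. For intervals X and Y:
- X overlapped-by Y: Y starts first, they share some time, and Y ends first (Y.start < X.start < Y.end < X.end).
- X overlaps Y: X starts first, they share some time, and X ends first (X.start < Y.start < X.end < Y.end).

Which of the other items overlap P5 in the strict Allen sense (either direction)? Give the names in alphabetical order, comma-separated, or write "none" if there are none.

P4

Target P5 = [12:35, 20:50].
P2 [10:45, 12:00] → before → no.
P3 [12:45, 13:10] → during → no.
P4 [11:55, 19:05] → overlaps → yes.
P6 [22:10, 22:50] → after → no.
P7 [15:00, 17:20] → during → no.
Result: P4.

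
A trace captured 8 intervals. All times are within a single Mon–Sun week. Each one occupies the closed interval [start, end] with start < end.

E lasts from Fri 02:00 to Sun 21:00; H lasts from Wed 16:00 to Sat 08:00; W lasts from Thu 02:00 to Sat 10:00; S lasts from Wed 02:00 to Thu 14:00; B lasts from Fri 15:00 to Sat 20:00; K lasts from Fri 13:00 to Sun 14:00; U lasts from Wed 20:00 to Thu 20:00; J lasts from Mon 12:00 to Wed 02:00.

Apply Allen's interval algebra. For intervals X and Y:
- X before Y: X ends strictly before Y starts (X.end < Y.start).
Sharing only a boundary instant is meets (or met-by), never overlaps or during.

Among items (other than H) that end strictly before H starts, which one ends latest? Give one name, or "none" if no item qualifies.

Target H = [Wed 16:00, Sat 08:00].
B [Fri 15:00, Sat 20:00] → overlapped-by → excluded.
E [Fri 02:00, Sun 21:00] → overlapped-by → excluded.
J [Mon 12:00, Wed 02:00] → before → candidate.
K [Fri 13:00, Sun 14:00] → overlapped-by → excluded.
S [Wed 02:00, Thu 14:00] → overlaps → excluded.
U [Wed 20:00, Thu 20:00] → during → excluded.
W [Thu 02:00, Sat 10:00] → overlapped-by → excluded.
Among candidates, latest end is Wed 02:00 → J.

J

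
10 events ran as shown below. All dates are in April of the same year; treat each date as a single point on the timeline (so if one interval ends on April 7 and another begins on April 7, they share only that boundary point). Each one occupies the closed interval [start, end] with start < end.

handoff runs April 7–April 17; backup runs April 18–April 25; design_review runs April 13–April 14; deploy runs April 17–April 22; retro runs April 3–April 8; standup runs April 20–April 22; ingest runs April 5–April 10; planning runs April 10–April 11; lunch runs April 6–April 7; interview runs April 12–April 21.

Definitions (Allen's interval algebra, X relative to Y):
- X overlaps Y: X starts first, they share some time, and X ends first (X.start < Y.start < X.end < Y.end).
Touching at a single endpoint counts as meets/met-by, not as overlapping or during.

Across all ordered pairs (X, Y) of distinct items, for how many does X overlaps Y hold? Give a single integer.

8

Checking all 90 ordered pairs for relation 'overlaps'; matching pairs in alphabetical order:
(deploy, backup): deploy overlaps backup ✓
(handoff, interview): handoff overlaps interview ✓
(ingest, handoff): ingest overlaps handoff ✓
(interview, backup): interview overlaps backup ✓
(interview, deploy): interview overlaps deploy ✓
(interview, standup): interview overlaps standup ✓
(retro, handoff): retro overlaps handoff ✓
(retro, ingest): retro overlaps ingest ✓
Count: 8.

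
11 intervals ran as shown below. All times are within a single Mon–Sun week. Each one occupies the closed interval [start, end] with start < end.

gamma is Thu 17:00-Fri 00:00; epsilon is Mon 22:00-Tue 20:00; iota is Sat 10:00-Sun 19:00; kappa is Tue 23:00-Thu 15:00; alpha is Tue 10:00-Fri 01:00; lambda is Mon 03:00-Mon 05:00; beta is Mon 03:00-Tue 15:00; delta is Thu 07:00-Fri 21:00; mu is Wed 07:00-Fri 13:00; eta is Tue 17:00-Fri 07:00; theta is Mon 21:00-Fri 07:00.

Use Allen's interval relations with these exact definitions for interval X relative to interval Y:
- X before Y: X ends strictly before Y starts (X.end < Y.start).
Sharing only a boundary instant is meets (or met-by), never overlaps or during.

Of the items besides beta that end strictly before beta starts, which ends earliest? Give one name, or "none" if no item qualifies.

Target beta = [Mon 03:00, Tue 15:00].
alpha [Tue 10:00, Fri 01:00] → overlapped-by → excluded.
delta [Thu 07:00, Fri 21:00] → after → excluded.
epsilon [Mon 22:00, Tue 20:00] → overlapped-by → excluded.
eta [Tue 17:00, Fri 07:00] → after → excluded.
gamma [Thu 17:00, Fri 00:00] → after → excluded.
iota [Sat 10:00, Sun 19:00] → after → excluded.
kappa [Tue 23:00, Thu 15:00] → after → excluded.
lambda [Mon 03:00, Mon 05:00] → starts → excluded.
mu [Wed 07:00, Fri 13:00] → after → excluded.
theta [Mon 21:00, Fri 07:00] → overlapped-by → excluded.
No candidates → none.

none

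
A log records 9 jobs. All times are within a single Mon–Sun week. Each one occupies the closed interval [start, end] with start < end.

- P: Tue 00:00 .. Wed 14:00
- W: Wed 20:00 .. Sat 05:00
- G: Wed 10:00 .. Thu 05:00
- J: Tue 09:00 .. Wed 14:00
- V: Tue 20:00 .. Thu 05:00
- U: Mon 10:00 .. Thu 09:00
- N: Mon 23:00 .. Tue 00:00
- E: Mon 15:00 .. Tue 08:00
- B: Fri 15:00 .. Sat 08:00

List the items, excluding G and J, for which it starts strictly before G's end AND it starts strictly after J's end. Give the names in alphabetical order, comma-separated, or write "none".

W

Conditions: its start is strictly before G's end (X.start < Thu 05:00) AND its start is strictly after J's end (X.start > Wed 14:00).
B: start Fri 15:00 < Thu 05:00? ✗; start Fri 15:00 > Wed 14:00? ✓ → no.
E: start Mon 15:00 < Thu 05:00? ✓; start Mon 15:00 > Wed 14:00? ✗ → no.
N: start Mon 23:00 < Thu 05:00? ✓; start Mon 23:00 > Wed 14:00? ✗ → no.
P: start Tue 00:00 < Thu 05:00? ✓; start Tue 00:00 > Wed 14:00? ✗ → no.
U: start Mon 10:00 < Thu 05:00? ✓; start Mon 10:00 > Wed 14:00? ✗ → no.
V: start Tue 20:00 < Thu 05:00? ✓; start Tue 20:00 > Wed 14:00? ✗ → no.
W: start Wed 20:00 < Thu 05:00? ✓; start Wed 20:00 > Wed 14:00? ✓ → yes.
Result: W.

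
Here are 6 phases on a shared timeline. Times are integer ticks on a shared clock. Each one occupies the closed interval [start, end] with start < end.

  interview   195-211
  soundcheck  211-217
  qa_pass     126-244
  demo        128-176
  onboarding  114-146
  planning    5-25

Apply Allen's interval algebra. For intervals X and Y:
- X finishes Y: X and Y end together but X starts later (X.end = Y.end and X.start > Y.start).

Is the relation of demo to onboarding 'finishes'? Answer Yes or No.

No

demo = [128, 176], onboarding = [114, 146].
Actual relation of demo to onboarding: overlapped-by.
Asked whether 'finishes' holds → No.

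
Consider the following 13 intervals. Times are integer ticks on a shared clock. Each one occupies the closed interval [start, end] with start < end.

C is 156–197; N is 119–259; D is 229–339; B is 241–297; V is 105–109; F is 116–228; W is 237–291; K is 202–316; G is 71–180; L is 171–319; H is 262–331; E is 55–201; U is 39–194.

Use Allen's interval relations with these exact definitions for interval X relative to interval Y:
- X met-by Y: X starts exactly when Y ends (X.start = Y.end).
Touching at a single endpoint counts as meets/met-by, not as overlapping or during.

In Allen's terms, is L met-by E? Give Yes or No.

No

L = [171, 319], E = [55, 201].
Actual relation of L to E: overlapped-by.
Asked whether 'met-by' holds → No.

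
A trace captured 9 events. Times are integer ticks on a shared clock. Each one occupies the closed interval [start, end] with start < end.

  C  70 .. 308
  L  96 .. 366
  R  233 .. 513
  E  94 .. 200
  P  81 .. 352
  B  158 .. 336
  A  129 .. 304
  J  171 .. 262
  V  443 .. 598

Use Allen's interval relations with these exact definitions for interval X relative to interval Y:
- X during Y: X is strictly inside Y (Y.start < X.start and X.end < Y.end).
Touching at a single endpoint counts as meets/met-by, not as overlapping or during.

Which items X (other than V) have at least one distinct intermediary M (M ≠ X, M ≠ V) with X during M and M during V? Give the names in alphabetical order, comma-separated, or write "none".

none

Target V = [443, 598].
Intermediaries M with M during V: none.
Union: none.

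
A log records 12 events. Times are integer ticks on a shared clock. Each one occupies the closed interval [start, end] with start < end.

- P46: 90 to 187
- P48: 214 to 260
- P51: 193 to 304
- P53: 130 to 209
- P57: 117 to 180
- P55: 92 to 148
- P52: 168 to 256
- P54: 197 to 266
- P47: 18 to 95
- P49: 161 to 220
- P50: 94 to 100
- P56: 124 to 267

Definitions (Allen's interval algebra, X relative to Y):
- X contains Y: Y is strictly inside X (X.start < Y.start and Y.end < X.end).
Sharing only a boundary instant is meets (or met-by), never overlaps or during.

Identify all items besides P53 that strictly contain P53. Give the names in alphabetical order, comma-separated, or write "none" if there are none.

P56

Target P53 = [130, 209].
P46 [90, 187] → overlaps → no.
P47 [18, 95] → before → no.
P48 [214, 260] → after → no.
P49 [161, 220] → overlapped-by → no.
P50 [94, 100] → before → no.
P51 [193, 304] → overlapped-by → no.
P52 [168, 256] → overlapped-by → no.
P54 [197, 266] → overlapped-by → no.
P55 [92, 148] → overlaps → no.
P56 [124, 267] → contains → yes.
P57 [117, 180] → overlaps → no.
Result: P56.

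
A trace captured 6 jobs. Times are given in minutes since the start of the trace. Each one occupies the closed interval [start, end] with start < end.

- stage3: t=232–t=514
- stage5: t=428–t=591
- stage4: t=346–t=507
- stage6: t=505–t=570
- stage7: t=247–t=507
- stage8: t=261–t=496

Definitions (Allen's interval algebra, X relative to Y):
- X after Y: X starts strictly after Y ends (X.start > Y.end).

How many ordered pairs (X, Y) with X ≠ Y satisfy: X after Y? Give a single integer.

Checking all 30 ordered pairs for relation 'after'; matching pairs in alphabetical order:
(stage6, stage8): stage6 after stage8 ✓
Count: 1.

1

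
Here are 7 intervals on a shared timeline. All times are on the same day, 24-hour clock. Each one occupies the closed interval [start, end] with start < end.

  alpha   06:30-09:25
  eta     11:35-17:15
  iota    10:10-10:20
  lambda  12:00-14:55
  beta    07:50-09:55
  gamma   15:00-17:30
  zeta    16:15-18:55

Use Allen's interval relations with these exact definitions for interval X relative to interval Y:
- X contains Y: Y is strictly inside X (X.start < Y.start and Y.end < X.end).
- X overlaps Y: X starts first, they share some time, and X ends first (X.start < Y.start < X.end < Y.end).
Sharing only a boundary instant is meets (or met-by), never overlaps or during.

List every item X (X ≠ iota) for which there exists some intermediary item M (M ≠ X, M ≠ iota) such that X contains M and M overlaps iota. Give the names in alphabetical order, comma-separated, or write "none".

Target iota = [10:10, 10:20].
Intermediaries M with M overlaps iota: none.
Union: none.

none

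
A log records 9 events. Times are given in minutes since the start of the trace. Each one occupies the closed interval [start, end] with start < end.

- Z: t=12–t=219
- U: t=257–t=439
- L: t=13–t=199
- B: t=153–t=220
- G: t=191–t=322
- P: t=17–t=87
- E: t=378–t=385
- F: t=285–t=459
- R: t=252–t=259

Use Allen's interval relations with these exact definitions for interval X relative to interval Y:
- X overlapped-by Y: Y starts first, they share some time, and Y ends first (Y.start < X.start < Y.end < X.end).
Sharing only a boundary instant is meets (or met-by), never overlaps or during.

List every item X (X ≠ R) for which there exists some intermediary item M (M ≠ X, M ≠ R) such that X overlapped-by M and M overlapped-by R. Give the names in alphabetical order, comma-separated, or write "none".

F

Target R = [t=252, t=259].
Intermediaries M with M overlapped-by R: U.
Via U — items with X overlapped-by U: F.
Union: F.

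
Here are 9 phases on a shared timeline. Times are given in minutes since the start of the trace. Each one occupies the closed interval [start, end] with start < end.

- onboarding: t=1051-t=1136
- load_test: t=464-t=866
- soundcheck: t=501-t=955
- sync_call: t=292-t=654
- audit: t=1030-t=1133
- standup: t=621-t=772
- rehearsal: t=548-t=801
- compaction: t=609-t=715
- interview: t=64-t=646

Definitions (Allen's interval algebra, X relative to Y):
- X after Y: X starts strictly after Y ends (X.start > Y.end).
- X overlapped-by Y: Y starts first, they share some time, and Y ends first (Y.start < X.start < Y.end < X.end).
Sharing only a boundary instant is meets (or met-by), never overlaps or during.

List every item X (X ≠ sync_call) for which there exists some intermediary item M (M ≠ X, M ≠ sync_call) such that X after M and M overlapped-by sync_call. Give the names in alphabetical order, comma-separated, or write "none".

audit, onboarding

Target sync_call = [t=292, t=654].
Intermediaries M with M overlapped-by sync_call: compaction, load_test, rehearsal, soundcheck, standup.
Via compaction — items with X after compaction: audit, onboarding.
Via load_test — items with X after load_test: audit, onboarding.
Via rehearsal — items with X after rehearsal: audit, onboarding.
Via soundcheck — items with X after soundcheck: audit, onboarding.
Via standup — items with X after standup: audit, onboarding.
Union: audit, onboarding.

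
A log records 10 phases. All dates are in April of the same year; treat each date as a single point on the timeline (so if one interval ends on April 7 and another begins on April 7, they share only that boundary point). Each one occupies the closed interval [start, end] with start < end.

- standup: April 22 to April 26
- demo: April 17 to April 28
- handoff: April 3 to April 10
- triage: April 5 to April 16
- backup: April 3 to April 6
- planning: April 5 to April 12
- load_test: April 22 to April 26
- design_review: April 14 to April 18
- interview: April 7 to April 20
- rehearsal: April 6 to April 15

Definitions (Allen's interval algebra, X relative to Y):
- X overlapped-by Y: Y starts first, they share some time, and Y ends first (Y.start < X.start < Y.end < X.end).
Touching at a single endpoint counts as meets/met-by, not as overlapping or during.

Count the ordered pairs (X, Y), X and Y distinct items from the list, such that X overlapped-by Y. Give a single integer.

14

Checking all 90 ordered pairs for relation 'overlapped-by'; matching pairs in alphabetical order:
(demo, design_review): demo overlapped-by design_review ✓
(demo, interview): demo overlapped-by interview ✓
(design_review, rehearsal): design_review overlapped-by rehearsal ✓
(design_review, triage): design_review overlapped-by triage ✓
(interview, handoff): interview overlapped-by handoff ✓
(interview, planning): interview overlapped-by planning ✓
(interview, rehearsal): interview overlapped-by rehearsal ✓
(interview, triage): interview overlapped-by triage ✓
(planning, backup): planning overlapped-by backup ✓
(planning, handoff): planning overlapped-by handoff ✓
(rehearsal, handoff): rehearsal overlapped-by handoff ✓
(rehearsal, planning): rehearsal overlapped-by planning ✓
(triage, backup): triage overlapped-by backup ✓
(triage, handoff): triage overlapped-by handoff ✓
Count: 14.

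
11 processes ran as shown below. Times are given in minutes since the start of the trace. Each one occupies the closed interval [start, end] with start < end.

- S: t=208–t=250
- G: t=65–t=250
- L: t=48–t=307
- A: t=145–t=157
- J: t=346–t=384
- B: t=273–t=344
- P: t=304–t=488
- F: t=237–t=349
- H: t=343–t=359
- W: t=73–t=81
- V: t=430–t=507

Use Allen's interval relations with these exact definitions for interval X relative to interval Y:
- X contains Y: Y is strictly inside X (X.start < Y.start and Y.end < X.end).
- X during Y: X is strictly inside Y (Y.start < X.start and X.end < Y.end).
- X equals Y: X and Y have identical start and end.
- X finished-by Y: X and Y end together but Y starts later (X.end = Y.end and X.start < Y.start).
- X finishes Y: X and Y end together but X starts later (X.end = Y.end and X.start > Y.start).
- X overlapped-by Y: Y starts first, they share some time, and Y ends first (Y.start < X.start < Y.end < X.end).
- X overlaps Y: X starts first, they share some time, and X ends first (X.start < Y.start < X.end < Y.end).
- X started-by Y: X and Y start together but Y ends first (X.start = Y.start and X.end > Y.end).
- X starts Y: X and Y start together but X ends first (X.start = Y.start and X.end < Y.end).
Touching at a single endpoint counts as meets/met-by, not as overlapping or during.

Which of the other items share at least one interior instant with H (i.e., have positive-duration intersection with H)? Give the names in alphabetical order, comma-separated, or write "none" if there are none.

B, F, J, P

Target H = [t=343, t=359].
A [t=145, t=157] → before → no.
B [t=273, t=344] → overlaps → yes.
F [t=237, t=349] → overlaps → yes.
G [t=65, t=250] → before → no.
J [t=346, t=384] → overlapped-by → yes.
L [t=48, t=307] → before → no.
P [t=304, t=488] → contains → yes.
S [t=208, t=250] → before → no.
V [t=430, t=507] → after → no.
W [t=73, t=81] → before → no.
Result: B, F, J, P.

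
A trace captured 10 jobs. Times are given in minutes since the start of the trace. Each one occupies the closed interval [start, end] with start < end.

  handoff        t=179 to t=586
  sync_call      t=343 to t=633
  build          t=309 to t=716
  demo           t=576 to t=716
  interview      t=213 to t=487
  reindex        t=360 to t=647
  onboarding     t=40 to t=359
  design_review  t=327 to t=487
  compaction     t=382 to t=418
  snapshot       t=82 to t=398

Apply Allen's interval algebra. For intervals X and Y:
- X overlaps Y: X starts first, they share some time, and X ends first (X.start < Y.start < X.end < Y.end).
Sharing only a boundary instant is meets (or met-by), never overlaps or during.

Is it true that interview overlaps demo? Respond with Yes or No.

No

interview = [t=213, t=487], demo = [t=576, t=716].
Actual relation of interview to demo: before.
Asked whether 'overlaps' holds → No.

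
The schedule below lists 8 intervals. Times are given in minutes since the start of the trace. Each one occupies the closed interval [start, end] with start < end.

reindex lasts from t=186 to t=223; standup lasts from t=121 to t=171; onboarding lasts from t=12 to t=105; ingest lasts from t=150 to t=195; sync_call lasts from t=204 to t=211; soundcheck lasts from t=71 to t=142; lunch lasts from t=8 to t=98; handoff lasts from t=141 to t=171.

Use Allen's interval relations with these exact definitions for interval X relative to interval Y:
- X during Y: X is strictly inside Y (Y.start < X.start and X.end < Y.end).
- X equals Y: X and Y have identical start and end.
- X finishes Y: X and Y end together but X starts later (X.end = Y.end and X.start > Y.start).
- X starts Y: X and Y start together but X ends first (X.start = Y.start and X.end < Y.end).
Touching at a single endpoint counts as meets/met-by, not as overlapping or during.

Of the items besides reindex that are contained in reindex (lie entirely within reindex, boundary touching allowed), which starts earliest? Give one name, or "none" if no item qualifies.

sync_call

Target reindex = [t=186, t=223].
handoff [t=141, t=171] → before → excluded.
ingest [t=150, t=195] → overlaps → excluded.
lunch [t=8, t=98] → before → excluded.
onboarding [t=12, t=105] → before → excluded.
soundcheck [t=71, t=142] → before → excluded.
standup [t=121, t=171] → before → excluded.
sync_call [t=204, t=211] → during → candidate.
Among candidates, earliest start is t=204 → sync_call.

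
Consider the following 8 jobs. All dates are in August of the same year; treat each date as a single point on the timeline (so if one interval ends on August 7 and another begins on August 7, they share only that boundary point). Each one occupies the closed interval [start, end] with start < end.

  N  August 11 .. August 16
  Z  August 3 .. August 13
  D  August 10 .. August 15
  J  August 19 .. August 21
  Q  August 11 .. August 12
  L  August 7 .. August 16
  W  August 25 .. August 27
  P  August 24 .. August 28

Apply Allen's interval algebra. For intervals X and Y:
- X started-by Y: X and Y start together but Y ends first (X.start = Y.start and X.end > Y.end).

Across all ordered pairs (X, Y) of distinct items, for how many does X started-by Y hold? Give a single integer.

1

Checking all 56 ordered pairs for relation 'started-by'; matching pairs in alphabetical order:
(N, Q): N started-by Q ✓
Count: 1.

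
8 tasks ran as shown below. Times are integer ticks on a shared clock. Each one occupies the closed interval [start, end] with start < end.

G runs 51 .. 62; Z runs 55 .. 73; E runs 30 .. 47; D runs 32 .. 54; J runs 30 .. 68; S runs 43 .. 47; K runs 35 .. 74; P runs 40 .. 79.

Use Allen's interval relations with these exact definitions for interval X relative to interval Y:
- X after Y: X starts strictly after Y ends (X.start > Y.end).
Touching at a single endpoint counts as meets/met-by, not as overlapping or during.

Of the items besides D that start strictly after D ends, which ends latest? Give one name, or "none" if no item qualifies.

Target D = [32, 54].
E [30, 47] → overlaps → excluded.
G [51, 62] → overlapped-by → excluded.
J [30, 68] → contains → excluded.
K [35, 74] → overlapped-by → excluded.
P [40, 79] → overlapped-by → excluded.
S [43, 47] → during → excluded.
Z [55, 73] → after → candidate.
Among candidates, latest end is 73 → Z.

Z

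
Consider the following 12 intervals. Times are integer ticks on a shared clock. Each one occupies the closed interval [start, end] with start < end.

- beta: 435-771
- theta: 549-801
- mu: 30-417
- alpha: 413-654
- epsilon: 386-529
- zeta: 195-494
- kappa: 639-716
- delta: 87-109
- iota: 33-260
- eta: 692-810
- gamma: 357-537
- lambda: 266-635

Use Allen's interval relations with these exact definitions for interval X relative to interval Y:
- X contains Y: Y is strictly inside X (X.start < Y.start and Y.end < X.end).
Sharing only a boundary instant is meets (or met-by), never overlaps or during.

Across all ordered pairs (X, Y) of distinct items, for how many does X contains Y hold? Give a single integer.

8

Checking all 132 ordered pairs for relation 'contains'; matching pairs in alphabetical order:
(beta, kappa): beta contains kappa ✓
(gamma, epsilon): gamma contains epsilon ✓
(iota, delta): iota contains delta ✓
(lambda, epsilon): lambda contains epsilon ✓
(lambda, gamma): lambda contains gamma ✓
(mu, delta): mu contains delta ✓
(mu, iota): mu contains iota ✓
(theta, kappa): theta contains kappa ✓
Count: 8.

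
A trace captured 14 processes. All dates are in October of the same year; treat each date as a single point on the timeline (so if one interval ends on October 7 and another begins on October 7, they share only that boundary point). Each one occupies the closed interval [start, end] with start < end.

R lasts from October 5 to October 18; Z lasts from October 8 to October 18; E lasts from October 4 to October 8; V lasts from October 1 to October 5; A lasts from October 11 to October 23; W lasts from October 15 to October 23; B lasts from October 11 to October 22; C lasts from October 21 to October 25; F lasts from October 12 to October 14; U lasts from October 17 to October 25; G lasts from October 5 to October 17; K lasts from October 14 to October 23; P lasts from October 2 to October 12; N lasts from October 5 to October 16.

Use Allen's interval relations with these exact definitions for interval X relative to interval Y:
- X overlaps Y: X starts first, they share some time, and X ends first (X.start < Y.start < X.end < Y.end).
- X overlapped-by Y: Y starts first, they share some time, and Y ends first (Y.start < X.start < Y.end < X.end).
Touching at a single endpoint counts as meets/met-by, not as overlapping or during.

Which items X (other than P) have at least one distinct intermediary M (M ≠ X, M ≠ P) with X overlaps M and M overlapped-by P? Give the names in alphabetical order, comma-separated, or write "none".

E, G, N, R, Z

Target P = [October 2, October 12].
Intermediaries M with M overlapped-by P: A, B, G, N, R, Z.
Via A — items with X overlaps A: G, N, R, Z.
Via B — items with X overlaps B: G, N, R, Z.
Via G — items with X overlaps G: E.
Via N — items with X overlaps N: E.
Via R — items with X overlaps R: E.
Via Z — items with X overlaps Z: G, N.
Union: E, G, N, R, Z.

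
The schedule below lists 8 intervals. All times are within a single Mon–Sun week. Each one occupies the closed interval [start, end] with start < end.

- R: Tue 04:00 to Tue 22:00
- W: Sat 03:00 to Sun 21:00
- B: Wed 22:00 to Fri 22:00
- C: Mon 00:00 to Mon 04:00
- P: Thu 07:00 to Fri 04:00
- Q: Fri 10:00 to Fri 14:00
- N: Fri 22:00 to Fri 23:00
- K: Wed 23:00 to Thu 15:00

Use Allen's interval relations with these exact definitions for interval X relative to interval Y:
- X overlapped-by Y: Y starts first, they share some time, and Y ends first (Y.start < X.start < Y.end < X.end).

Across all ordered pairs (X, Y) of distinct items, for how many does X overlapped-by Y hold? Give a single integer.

1

Checking all 56 ordered pairs for relation 'overlapped-by'; matching pairs in alphabetical order:
(P, K): P overlapped-by K ✓
Count: 1.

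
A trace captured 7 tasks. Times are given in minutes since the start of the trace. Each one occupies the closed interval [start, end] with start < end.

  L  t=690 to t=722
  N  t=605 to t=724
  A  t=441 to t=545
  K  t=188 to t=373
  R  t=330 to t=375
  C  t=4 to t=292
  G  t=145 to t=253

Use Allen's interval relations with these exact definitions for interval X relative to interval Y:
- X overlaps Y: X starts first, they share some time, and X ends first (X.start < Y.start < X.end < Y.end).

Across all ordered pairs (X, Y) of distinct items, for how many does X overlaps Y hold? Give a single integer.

Checking all 42 ordered pairs for relation 'overlaps'; matching pairs in alphabetical order:
(C, K): C overlaps K ✓
(G, K): G overlaps K ✓
(K, R): K overlaps R ✓
Count: 3.

3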